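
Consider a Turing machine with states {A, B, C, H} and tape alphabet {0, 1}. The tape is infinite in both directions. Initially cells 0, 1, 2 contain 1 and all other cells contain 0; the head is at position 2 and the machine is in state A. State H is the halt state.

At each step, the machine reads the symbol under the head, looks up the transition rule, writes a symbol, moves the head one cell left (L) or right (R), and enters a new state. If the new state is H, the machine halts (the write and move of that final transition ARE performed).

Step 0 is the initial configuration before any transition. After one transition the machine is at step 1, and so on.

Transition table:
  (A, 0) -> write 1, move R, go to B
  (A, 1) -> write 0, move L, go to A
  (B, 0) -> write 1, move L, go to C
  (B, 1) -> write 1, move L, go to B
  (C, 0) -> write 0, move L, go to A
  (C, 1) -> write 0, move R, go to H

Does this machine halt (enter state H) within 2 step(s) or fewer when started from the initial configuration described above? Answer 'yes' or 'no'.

Answer: no

Derivation:
Step 1: in state A at pos 2, read 1 -> (A,1)->write 0,move L,goto A. Now: state=A, head=1, tape[-1..3]=01100 (head:   ^)
Step 2: in state A at pos 1, read 1 -> (A,1)->write 0,move L,goto A. Now: state=A, head=0, tape[-1..3]=01000 (head:  ^)
After 2 step(s): state = A (not H) -> not halted within 2 -> no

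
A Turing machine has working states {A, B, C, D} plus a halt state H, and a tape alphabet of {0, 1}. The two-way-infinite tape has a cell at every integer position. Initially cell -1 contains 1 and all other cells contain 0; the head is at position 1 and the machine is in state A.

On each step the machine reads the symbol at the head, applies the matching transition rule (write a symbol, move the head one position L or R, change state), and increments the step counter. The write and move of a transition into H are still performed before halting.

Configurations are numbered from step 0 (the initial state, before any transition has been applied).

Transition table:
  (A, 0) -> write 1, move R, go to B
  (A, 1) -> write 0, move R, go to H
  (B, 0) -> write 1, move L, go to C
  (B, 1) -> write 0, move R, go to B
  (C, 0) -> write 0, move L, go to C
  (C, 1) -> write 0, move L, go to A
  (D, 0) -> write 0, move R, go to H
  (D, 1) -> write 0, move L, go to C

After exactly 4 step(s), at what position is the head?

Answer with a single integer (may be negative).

Step 1: in state A at pos 1, read 0 -> (A,0)->write 1,move R,goto B. Now: state=B, head=2, tape[-2..3]=010100 (head:     ^)
Step 2: in state B at pos 2, read 0 -> (B,0)->write 1,move L,goto C. Now: state=C, head=1, tape[-2..3]=010110 (head:    ^)
Step 3: in state C at pos 1, read 1 -> (C,1)->write 0,move L,goto A. Now: state=A, head=0, tape[-2..3]=010010 (head:   ^)
Step 4: in state A at pos 0, read 0 -> (A,0)->write 1,move R,goto B. Now: state=B, head=1, tape[-2..3]=011010 (head:    ^)

Answer: 1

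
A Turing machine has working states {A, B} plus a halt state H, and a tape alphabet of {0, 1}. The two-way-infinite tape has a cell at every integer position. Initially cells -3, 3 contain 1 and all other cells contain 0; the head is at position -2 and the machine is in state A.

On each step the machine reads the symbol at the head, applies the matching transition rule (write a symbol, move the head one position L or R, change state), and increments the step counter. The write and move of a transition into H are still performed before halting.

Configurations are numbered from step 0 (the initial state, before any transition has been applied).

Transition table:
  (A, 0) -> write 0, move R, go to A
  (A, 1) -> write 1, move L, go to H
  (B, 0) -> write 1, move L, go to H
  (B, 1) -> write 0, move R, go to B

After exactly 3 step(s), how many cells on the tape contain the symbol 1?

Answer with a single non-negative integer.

Step 1: in state A at pos -2, read 0 -> (A,0)->write 0,move R,goto A. Now: state=A, head=-1, tape[-4..4]=010000010 (head:    ^)
Step 2: in state A at pos -1, read 0 -> (A,0)->write 0,move R,goto A. Now: state=A, head=0, tape[-4..4]=010000010 (head:     ^)
Step 3: in state A at pos 0, read 0 -> (A,0)->write 0,move R,goto A. Now: state=A, head=1, tape[-4..4]=010000010 (head:      ^)
Cells containing 1 after step 3: {-3, 3} -> 2 cell(s)

Answer: 2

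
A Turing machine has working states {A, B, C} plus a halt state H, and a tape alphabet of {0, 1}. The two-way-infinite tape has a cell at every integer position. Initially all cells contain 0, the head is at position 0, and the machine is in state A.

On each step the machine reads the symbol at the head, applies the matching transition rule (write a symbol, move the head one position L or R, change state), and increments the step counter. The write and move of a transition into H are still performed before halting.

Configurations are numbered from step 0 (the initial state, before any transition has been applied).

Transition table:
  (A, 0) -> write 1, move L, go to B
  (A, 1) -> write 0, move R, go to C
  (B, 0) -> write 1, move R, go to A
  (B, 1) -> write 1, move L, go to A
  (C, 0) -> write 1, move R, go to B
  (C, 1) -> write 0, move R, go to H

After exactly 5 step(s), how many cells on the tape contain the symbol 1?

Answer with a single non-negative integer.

Answer: 3

Derivation:
Step 1: in state A at pos 0, read 0 -> (A,0)->write 1,move L,goto B. Now: state=B, head=-1, tape[-2..1]=0010 (head:  ^)
Step 2: in state B at pos -1, read 0 -> (B,0)->write 1,move R,goto A. Now: state=A, head=0, tape[-2..1]=0110 (head:   ^)
Step 3: in state A at pos 0, read 1 -> (A,1)->write 0,move R,goto C. Now: state=C, head=1, tape[-2..2]=01000 (head:    ^)
Step 4: in state C at pos 1, read 0 -> (C,0)->write 1,move R,goto B. Now: state=B, head=2, tape[-2..3]=010100 (head:     ^)
Step 5: in state B at pos 2, read 0 -> (B,0)->write 1,move R,goto A. Now: state=A, head=3, tape[-2..4]=0101100 (head:      ^)
Cells containing 1 after step 5: {-1, 1, 2} -> 3 cell(s)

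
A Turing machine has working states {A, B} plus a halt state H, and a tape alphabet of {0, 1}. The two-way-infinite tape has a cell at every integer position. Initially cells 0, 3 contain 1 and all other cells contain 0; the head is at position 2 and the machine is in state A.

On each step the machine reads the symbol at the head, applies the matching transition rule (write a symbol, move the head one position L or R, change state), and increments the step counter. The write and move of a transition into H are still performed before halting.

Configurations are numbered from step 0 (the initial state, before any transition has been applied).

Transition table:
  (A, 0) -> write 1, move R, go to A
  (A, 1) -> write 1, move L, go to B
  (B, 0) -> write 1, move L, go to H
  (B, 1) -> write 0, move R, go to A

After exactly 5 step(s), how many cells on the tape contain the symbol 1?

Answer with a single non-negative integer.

Step 1: in state A at pos 2, read 0 -> (A,0)->write 1,move R,goto A. Now: state=A, head=3, tape[-1..4]=010110 (head:     ^)
Step 2: in state A at pos 3, read 1 -> (A,1)->write 1,move L,goto B. Now: state=B, head=2, tape[-1..4]=010110 (head:    ^)
Step 3: in state B at pos 2, read 1 -> (B,1)->write 0,move R,goto A. Now: state=A, head=3, tape[-1..4]=010010 (head:     ^)
Step 4: in state A at pos 3, read 1 -> (A,1)->write 1,move L,goto B. Now: state=B, head=2, tape[-1..4]=010010 (head:    ^)
Step 5: in state B at pos 2, read 0 -> (B,0)->write 1,move L,goto H. Now: state=H, head=1, tape[-1..4]=010110 (head:   ^)
Cells containing 1 after step 5: {0, 2, 3} -> 3 cell(s)

Answer: 3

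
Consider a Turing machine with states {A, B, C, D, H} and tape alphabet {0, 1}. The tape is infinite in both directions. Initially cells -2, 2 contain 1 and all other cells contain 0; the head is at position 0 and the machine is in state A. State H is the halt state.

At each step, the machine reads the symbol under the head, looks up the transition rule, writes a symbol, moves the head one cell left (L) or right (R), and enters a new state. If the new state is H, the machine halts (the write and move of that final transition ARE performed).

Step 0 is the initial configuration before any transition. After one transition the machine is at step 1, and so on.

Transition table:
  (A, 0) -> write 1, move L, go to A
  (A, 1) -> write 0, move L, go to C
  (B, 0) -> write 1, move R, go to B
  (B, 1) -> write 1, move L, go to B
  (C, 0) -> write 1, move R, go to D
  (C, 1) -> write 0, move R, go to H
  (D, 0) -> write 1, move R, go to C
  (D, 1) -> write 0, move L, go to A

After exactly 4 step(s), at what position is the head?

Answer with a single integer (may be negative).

Answer: -2

Derivation:
Step 1: in state A at pos 0, read 0 -> (A,0)->write 1,move L,goto A. Now: state=A, head=-1, tape[-3..3]=0101010 (head:   ^)
Step 2: in state A at pos -1, read 0 -> (A,0)->write 1,move L,goto A. Now: state=A, head=-2, tape[-3..3]=0111010 (head:  ^)
Step 3: in state A at pos -2, read 1 -> (A,1)->write 0,move L,goto C. Now: state=C, head=-3, tape[-4..3]=00011010 (head:  ^)
Step 4: in state C at pos -3, read 0 -> (C,0)->write 1,move R,goto D. Now: state=D, head=-2, tape[-4..3]=01011010 (head:   ^)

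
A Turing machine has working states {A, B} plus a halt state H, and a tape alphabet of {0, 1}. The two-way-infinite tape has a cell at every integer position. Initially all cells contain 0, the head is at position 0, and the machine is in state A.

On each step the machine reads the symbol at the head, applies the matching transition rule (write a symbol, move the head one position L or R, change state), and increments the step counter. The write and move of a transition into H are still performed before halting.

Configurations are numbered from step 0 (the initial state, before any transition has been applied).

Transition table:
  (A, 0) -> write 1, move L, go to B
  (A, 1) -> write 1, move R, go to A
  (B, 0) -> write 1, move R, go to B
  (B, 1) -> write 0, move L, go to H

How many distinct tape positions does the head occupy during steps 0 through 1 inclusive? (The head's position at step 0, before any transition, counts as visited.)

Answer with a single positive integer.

Step 1: in state A at pos 0, read 0 -> (A,0)->write 1,move L,goto B. Now: state=B, head=-1, tape[-2..1]=0010 (head:  ^)
Head positions at steps 0..1: starting at 0, distinct positions visited = {-1, 0} -> 2 position(s)

Answer: 2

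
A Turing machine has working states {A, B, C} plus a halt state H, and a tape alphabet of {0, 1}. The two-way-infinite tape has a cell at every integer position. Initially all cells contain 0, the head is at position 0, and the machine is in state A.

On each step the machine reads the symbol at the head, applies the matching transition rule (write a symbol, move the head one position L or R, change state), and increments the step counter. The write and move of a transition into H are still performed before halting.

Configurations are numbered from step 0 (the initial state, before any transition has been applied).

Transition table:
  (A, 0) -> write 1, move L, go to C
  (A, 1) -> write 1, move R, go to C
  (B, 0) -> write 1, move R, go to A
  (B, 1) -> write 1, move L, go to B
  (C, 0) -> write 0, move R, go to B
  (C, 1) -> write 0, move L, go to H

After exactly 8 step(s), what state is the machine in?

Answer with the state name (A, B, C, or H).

Answer: C

Derivation:
Step 1: in state A at pos 0, read 0 -> (A,0)->write 1,move L,goto C. Now: state=C, head=-1, tape[-2..1]=0010 (head:  ^)
Step 2: in state C at pos -1, read 0 -> (C,0)->write 0,move R,goto B. Now: state=B, head=0, tape[-2..1]=0010 (head:   ^)
Step 3: in state B at pos 0, read 1 -> (B,1)->write 1,move L,goto B. Now: state=B, head=-1, tape[-2..1]=0010 (head:  ^)
Step 4: in state B at pos -1, read 0 -> (B,0)->write 1,move R,goto A. Now: state=A, head=0, tape[-2..1]=0110 (head:   ^)
Step 5: in state A at pos 0, read 1 -> (A,1)->write 1,move R,goto C. Now: state=C, head=1, tape[-2..2]=01100 (head:    ^)
Step 6: in state C at pos 1, read 0 -> (C,0)->write 0,move R,goto B. Now: state=B, head=2, tape[-2..3]=011000 (head:     ^)
Step 7: in state B at pos 2, read 0 -> (B,0)->write 1,move R,goto A. Now: state=A, head=3, tape[-2..4]=0110100 (head:      ^)
Step 8: in state A at pos 3, read 0 -> (A,0)->write 1,move L,goto C. Now: state=C, head=2, tape[-2..4]=0110110 (head:     ^)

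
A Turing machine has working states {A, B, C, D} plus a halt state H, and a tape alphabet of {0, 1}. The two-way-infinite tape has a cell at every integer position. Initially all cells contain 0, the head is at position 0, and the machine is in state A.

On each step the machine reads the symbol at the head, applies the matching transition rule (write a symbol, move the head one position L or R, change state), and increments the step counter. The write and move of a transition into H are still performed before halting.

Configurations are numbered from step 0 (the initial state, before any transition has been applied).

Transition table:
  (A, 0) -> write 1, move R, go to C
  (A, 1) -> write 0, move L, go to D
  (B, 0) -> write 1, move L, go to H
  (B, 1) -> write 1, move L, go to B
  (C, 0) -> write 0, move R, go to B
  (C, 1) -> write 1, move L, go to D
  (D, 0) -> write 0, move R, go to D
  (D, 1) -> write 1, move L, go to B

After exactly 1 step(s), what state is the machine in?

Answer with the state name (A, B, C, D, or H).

Answer: C

Derivation:
Step 1: in state A at pos 0, read 0 -> (A,0)->write 1,move R,goto C. Now: state=C, head=1, tape[-1..2]=0100 (head:   ^)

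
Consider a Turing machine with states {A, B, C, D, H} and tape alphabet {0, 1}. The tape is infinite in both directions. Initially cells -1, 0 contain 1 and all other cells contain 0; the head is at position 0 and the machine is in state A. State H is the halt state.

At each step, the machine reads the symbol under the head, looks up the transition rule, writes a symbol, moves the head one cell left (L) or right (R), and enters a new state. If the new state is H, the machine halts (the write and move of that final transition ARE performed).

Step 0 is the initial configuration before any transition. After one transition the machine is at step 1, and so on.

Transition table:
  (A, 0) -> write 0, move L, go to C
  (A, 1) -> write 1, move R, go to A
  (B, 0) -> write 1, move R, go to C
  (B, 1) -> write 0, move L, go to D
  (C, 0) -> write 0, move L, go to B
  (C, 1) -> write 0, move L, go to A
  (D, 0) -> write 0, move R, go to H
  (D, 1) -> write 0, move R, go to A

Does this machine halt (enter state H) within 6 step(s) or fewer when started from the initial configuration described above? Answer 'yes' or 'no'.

Step 1: in state A at pos 0, read 1 -> (A,1)->write 1,move R,goto A. Now: state=A, head=1, tape[-2..2]=01100 (head:    ^)
Step 2: in state A at pos 1, read 0 -> (A,0)->write 0,move L,goto C. Now: state=C, head=0, tape[-2..2]=01100 (head:   ^)
Step 3: in state C at pos 0, read 1 -> (C,1)->write 0,move L,goto A. Now: state=A, head=-1, tape[-2..2]=01000 (head:  ^)
Step 4: in state A at pos -1, read 1 -> (A,1)->write 1,move R,goto A. Now: state=A, head=0, tape[-2..2]=01000 (head:   ^)
Step 5: in state A at pos 0, read 0 -> (A,0)->write 0,move L,goto C. Now: state=C, head=-1, tape[-2..2]=01000 (head:  ^)
Step 6: in state C at pos -1, read 1 -> (C,1)->write 0,move L,goto A. Now: state=A, head=-2, tape[-3..2]=000000 (head:  ^)
After 6 step(s): state = A (not H) -> not halted within 6 -> no

Answer: no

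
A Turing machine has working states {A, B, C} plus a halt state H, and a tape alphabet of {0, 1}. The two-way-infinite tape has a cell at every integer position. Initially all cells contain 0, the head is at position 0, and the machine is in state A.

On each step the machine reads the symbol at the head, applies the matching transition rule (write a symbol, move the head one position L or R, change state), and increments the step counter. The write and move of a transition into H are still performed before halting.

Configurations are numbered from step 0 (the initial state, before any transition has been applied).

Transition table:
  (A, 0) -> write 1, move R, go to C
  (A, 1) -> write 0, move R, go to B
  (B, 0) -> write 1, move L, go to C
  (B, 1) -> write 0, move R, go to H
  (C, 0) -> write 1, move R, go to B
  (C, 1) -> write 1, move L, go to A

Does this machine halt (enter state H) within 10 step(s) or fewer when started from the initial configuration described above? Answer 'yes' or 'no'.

Answer: yes

Derivation:
Step 1: in state A at pos 0, read 0 -> (A,0)->write 1,move R,goto C. Now: state=C, head=1, tape[-1..2]=0100 (head:   ^)
Step 2: in state C at pos 1, read 0 -> (C,0)->write 1,move R,goto B. Now: state=B, head=2, tape[-1..3]=01100 (head:    ^)
Step 3: in state B at pos 2, read 0 -> (B,0)->write 1,move L,goto C. Now: state=C, head=1, tape[-1..3]=01110 (head:   ^)
Step 4: in state C at pos 1, read 1 -> (C,1)->write 1,move L,goto A. Now: state=A, head=0, tape[-1..3]=01110 (head:  ^)
Step 5: in state A at pos 0, read 1 -> (A,1)->write 0,move R,goto B. Now: state=B, head=1, tape[-1..3]=00110 (head:   ^)
Step 6: in state B at pos 1, read 1 -> (B,1)->write 0,move R,goto H. Now: state=H, head=2, tape[-1..3]=00010 (head:    ^)
State H reached at step 6; 6 <= 10 -> yes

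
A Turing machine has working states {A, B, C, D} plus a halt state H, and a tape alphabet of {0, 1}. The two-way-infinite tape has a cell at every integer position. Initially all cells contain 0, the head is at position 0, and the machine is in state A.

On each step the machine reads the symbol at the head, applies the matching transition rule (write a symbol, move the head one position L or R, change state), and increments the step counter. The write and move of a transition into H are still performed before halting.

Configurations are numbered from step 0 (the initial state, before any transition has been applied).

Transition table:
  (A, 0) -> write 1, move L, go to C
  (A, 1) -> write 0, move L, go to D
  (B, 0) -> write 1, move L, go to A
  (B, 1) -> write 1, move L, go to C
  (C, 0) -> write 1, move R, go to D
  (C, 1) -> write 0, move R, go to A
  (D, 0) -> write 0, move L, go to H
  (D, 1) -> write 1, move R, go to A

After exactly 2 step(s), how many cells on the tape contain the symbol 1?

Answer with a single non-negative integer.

Answer: 2

Derivation:
Step 1: in state A at pos 0, read 0 -> (A,0)->write 1,move L,goto C. Now: state=C, head=-1, tape[-2..1]=0010 (head:  ^)
Step 2: in state C at pos -1, read 0 -> (C,0)->write 1,move R,goto D. Now: state=D, head=0, tape[-2..1]=0110 (head:   ^)
Cells containing 1 after step 2: {-1, 0} -> 2 cell(s)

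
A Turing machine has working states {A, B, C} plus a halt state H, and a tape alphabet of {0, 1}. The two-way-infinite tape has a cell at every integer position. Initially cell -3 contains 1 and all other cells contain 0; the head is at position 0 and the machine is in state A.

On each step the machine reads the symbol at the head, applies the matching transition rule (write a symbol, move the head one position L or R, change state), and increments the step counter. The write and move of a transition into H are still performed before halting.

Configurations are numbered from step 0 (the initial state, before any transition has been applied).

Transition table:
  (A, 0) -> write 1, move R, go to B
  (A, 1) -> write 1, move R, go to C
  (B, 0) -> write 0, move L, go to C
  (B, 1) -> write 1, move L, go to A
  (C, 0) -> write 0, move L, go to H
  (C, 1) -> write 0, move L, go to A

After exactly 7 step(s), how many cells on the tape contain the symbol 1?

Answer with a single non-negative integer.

Answer: 2

Derivation:
Step 1: in state A at pos 0, read 0 -> (A,0)->write 1,move R,goto B. Now: state=B, head=1, tape[-4..2]=0100100 (head:      ^)
Step 2: in state B at pos 1, read 0 -> (B,0)->write 0,move L,goto C. Now: state=C, head=0, tape[-4..2]=0100100 (head:     ^)
Step 3: in state C at pos 0, read 1 -> (C,1)->write 0,move L,goto A. Now: state=A, head=-1, tape[-4..2]=0100000 (head:    ^)
Step 4: in state A at pos -1, read 0 -> (A,0)->write 1,move R,goto B. Now: state=B, head=0, tape[-4..2]=0101000 (head:     ^)
Step 5: in state B at pos 0, read 0 -> (B,0)->write 0,move L,goto C. Now: state=C, head=-1, tape[-4..2]=0101000 (head:    ^)
Step 6: in state C at pos -1, read 1 -> (C,1)->write 0,move L,goto A. Now: state=A, head=-2, tape[-4..2]=0100000 (head:   ^)
Step 7: in state A at pos -2, read 0 -> (A,0)->write 1,move R,goto B. Now: state=B, head=-1, tape[-4..2]=0110000 (head:    ^)
Cells containing 1 after step 7: {-3, -2} -> 2 cell(s)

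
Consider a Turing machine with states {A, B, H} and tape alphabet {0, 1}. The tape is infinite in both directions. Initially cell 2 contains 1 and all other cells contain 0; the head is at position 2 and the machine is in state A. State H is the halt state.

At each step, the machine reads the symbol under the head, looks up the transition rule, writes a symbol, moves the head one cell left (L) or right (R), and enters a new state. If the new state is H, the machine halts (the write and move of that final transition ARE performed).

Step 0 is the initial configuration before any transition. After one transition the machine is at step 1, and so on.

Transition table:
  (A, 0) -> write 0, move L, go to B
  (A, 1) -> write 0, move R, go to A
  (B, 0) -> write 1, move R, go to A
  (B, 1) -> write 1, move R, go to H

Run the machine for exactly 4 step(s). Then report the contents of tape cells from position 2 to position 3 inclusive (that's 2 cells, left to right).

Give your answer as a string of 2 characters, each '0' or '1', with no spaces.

Step 1: in state A at pos 2, read 1 -> (A,1)->write 0,move R,goto A. Now: state=A, head=3, tape[1..4]=0000 (head:   ^)
Step 2: in state A at pos 3, read 0 -> (A,0)->write 0,move L,goto B. Now: state=B, head=2, tape[1..4]=0000 (head:  ^)
Step 3: in state B at pos 2, read 0 -> (B,0)->write 1,move R,goto A. Now: state=A, head=3, tape[1..4]=0100 (head:   ^)
Step 4: in state A at pos 3, read 0 -> (A,0)->write 0,move L,goto B. Now: state=B, head=2, tape[1..4]=0100 (head:  ^)

Answer: 10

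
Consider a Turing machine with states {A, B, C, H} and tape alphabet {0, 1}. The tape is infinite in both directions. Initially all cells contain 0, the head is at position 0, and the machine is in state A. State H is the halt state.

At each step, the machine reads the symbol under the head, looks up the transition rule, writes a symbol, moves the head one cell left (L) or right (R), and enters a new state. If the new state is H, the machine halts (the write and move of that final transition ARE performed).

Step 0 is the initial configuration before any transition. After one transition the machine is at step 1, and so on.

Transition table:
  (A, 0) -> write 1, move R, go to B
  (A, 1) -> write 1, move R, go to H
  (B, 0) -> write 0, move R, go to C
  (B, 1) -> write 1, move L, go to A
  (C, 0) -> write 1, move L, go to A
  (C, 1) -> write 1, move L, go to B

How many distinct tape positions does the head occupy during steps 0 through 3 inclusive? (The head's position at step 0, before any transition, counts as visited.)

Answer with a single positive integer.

Answer: 3

Derivation:
Step 1: in state A at pos 0, read 0 -> (A,0)->write 1,move R,goto B. Now: state=B, head=1, tape[-1..2]=0100 (head:   ^)
Step 2: in state B at pos 1, read 0 -> (B,0)->write 0,move R,goto C. Now: state=C, head=2, tape[-1..3]=01000 (head:    ^)
Step 3: in state C at pos 2, read 0 -> (C,0)->write 1,move L,goto A. Now: state=A, head=1, tape[-1..3]=01010 (head:   ^)
Head positions at steps 0..3: starting at 0, distinct positions visited = {0, 1, 2} -> 3 position(s)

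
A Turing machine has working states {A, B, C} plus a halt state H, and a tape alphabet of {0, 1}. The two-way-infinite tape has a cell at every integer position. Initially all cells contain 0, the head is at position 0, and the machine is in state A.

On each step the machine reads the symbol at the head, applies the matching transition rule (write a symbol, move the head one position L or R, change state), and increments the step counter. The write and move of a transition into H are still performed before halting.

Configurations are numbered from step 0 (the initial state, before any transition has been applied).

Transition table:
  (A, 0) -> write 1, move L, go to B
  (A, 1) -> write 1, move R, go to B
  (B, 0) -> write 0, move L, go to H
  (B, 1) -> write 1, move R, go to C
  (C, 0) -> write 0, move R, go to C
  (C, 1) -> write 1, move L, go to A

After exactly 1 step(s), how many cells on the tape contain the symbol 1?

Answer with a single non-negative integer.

Answer: 1

Derivation:
Step 1: in state A at pos 0, read 0 -> (A,0)->write 1,move L,goto B. Now: state=B, head=-1, tape[-2..1]=0010 (head:  ^)
Cells containing 1 after step 1: {0} -> 1 cell(s)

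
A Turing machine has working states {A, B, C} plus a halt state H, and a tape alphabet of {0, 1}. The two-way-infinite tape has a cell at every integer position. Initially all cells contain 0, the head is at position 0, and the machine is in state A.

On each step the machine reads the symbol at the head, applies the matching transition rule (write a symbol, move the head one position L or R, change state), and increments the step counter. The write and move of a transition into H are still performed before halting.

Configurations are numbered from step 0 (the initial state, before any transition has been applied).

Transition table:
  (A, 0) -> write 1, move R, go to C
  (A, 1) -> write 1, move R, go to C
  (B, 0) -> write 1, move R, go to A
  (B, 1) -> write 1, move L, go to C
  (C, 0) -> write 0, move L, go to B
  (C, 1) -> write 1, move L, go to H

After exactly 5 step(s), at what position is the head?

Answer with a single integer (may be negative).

Step 1: in state A at pos 0, read 0 -> (A,0)->write 1,move R,goto C. Now: state=C, head=1, tape[-1..2]=0100 (head:   ^)
Step 2: in state C at pos 1, read 0 -> (C,0)->write 0,move L,goto B. Now: state=B, head=0, tape[-1..2]=0100 (head:  ^)
Step 3: in state B at pos 0, read 1 -> (B,1)->write 1,move L,goto C. Now: state=C, head=-1, tape[-2..2]=00100 (head:  ^)
Step 4: in state C at pos -1, read 0 -> (C,0)->write 0,move L,goto B. Now: state=B, head=-2, tape[-3..2]=000100 (head:  ^)
Step 5: in state B at pos -2, read 0 -> (B,0)->write 1,move R,goto A. Now: state=A, head=-1, tape[-3..2]=010100 (head:   ^)

Answer: -1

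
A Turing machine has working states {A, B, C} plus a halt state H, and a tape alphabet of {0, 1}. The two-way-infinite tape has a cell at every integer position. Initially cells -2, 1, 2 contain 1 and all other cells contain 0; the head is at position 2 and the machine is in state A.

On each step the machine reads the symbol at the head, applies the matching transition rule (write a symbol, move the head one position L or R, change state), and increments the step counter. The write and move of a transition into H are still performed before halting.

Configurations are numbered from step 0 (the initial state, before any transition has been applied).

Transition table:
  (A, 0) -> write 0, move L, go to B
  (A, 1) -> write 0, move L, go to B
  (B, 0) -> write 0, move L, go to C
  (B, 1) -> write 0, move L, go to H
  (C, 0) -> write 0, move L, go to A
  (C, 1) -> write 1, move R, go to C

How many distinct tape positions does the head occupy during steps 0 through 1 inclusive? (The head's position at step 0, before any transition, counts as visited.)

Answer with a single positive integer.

Answer: 2

Derivation:
Step 1: in state A at pos 2, read 1 -> (A,1)->write 0,move L,goto B. Now: state=B, head=1, tape[-3..3]=0100100 (head:     ^)
Head positions at steps 0..1: starting at 2, distinct positions visited = {1, 2} -> 2 position(s)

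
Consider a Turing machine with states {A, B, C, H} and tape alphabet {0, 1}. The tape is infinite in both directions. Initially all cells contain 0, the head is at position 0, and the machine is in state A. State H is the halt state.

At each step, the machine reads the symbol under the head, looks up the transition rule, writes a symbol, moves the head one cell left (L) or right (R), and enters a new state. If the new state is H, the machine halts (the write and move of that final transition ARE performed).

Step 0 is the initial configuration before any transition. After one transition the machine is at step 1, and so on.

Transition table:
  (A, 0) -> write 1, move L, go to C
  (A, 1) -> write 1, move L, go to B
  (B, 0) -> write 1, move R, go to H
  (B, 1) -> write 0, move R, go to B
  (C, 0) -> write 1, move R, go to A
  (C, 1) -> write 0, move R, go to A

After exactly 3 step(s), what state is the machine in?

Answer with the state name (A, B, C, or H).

Answer: B

Derivation:
Step 1: in state A at pos 0, read 0 -> (A,0)->write 1,move L,goto C. Now: state=C, head=-1, tape[-2..1]=0010 (head:  ^)
Step 2: in state C at pos -1, read 0 -> (C,0)->write 1,move R,goto A. Now: state=A, head=0, tape[-2..1]=0110 (head:   ^)
Step 3: in state A at pos 0, read 1 -> (A,1)->write 1,move L,goto B. Now: state=B, head=-1, tape[-2..1]=0110 (head:  ^)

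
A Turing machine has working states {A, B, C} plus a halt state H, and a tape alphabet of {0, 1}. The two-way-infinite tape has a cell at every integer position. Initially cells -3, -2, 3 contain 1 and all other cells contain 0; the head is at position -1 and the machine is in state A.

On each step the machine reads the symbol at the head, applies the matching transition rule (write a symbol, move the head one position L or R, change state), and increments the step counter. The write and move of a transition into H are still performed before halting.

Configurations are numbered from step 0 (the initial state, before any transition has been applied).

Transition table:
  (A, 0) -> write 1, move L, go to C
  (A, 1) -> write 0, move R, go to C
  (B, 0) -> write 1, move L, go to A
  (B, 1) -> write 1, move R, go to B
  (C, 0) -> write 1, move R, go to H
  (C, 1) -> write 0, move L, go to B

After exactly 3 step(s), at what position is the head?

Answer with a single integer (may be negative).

Answer: -2

Derivation:
Step 1: in state A at pos -1, read 0 -> (A,0)->write 1,move L,goto C. Now: state=C, head=-2, tape[-4..4]=011100010 (head:   ^)
Step 2: in state C at pos -2, read 1 -> (C,1)->write 0,move L,goto B. Now: state=B, head=-3, tape[-4..4]=010100010 (head:  ^)
Step 3: in state B at pos -3, read 1 -> (B,1)->write 1,move R,goto B. Now: state=B, head=-2, tape[-4..4]=010100010 (head:   ^)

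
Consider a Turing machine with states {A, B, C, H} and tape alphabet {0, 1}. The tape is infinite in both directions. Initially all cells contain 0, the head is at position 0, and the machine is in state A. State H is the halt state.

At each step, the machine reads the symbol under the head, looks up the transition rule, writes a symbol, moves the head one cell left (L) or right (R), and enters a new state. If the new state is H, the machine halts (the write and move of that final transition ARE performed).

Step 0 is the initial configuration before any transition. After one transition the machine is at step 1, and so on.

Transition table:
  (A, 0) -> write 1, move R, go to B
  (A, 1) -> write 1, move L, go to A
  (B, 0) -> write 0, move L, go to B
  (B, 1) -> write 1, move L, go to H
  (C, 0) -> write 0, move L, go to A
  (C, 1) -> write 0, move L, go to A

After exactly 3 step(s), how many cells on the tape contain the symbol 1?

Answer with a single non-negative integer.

Answer: 1

Derivation:
Step 1: in state A at pos 0, read 0 -> (A,0)->write 1,move R,goto B. Now: state=B, head=1, tape[-1..2]=0100 (head:   ^)
Step 2: in state B at pos 1, read 0 -> (B,0)->write 0,move L,goto B. Now: state=B, head=0, tape[-1..2]=0100 (head:  ^)
Step 3: in state B at pos 0, read 1 -> (B,1)->write 1,move L,goto H. Now: state=H, head=-1, tape[-2..2]=00100 (head:  ^)
Cells containing 1 after step 3: {0} -> 1 cell(s)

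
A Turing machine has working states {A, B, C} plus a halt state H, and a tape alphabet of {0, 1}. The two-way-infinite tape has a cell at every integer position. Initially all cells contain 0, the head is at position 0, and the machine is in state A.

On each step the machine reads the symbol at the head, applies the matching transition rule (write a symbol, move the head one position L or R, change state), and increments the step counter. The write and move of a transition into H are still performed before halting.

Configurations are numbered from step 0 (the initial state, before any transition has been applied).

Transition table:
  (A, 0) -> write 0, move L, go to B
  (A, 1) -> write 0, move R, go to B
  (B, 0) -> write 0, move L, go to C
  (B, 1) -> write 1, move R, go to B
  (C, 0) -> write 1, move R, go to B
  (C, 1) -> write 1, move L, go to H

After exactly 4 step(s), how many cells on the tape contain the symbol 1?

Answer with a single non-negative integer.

Answer: 1

Derivation:
Step 1: in state A at pos 0, read 0 -> (A,0)->write 0,move L,goto B. Now: state=B, head=-1, tape[-2..1]=0000 (head:  ^)
Step 2: in state B at pos -1, read 0 -> (B,0)->write 0,move L,goto C. Now: state=C, head=-2, tape[-3..1]=00000 (head:  ^)
Step 3: in state C at pos -2, read 0 -> (C,0)->write 1,move R,goto B. Now: state=B, head=-1, tape[-3..1]=01000 (head:   ^)
Step 4: in state B at pos -1, read 0 -> (B,0)->write 0,move L,goto C. Now: state=C, head=-2, tape[-3..1]=01000 (head:  ^)
Cells containing 1 after step 4: {-2} -> 1 cell(s)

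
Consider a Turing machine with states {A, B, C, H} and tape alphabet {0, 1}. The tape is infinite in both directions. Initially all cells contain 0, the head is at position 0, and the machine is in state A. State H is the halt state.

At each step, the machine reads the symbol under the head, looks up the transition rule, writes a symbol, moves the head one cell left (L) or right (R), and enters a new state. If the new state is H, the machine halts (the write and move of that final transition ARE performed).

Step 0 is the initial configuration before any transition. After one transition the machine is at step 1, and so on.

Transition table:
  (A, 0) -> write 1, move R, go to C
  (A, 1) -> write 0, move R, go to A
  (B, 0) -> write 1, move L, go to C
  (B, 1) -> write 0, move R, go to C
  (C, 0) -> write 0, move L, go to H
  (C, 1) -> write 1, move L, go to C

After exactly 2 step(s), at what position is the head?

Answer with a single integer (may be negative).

Step 1: in state A at pos 0, read 0 -> (A,0)->write 1,move R,goto C. Now: state=C, head=1, tape[-1..2]=0100 (head:   ^)
Step 2: in state C at pos 1, read 0 -> (C,0)->write 0,move L,goto H. Now: state=H, head=0, tape[-1..2]=0100 (head:  ^)

Answer: 0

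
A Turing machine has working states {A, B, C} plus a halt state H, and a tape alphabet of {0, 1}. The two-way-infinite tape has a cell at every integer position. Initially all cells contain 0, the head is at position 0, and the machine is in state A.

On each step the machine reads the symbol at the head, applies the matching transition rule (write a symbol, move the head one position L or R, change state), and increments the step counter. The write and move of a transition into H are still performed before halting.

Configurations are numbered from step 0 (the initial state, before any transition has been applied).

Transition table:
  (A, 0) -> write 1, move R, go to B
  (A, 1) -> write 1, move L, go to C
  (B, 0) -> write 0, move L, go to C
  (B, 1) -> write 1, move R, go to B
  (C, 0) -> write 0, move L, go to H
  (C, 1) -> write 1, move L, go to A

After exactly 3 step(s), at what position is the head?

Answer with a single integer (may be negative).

Step 1: in state A at pos 0, read 0 -> (A,0)->write 1,move R,goto B. Now: state=B, head=1, tape[-1..2]=0100 (head:   ^)
Step 2: in state B at pos 1, read 0 -> (B,0)->write 0,move L,goto C. Now: state=C, head=0, tape[-1..2]=0100 (head:  ^)
Step 3: in state C at pos 0, read 1 -> (C,1)->write 1,move L,goto A. Now: state=A, head=-1, tape[-2..2]=00100 (head:  ^)

Answer: -1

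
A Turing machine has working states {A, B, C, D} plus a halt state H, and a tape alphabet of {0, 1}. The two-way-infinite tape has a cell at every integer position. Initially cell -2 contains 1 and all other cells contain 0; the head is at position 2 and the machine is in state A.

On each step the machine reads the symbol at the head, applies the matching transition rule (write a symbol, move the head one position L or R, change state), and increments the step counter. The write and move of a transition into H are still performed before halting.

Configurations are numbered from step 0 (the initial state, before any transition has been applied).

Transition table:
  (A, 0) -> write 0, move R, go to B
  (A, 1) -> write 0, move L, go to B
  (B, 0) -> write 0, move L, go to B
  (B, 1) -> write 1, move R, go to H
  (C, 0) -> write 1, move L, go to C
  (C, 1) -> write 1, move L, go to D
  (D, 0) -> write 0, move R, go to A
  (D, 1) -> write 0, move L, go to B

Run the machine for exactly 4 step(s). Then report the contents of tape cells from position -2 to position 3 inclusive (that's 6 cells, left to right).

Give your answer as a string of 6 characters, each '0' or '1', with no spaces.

Answer: 100000

Derivation:
Step 1: in state A at pos 2, read 0 -> (A,0)->write 0,move R,goto B. Now: state=B, head=3, tape[-3..4]=01000000 (head:       ^)
Step 2: in state B at pos 3, read 0 -> (B,0)->write 0,move L,goto B. Now: state=B, head=2, tape[-3..4]=01000000 (head:      ^)
Step 3: in state B at pos 2, read 0 -> (B,0)->write 0,move L,goto B. Now: state=B, head=1, tape[-3..4]=01000000 (head:     ^)
Step 4: in state B at pos 1, read 0 -> (B,0)->write 0,move L,goto B. Now: state=B, head=0, tape[-3..4]=01000000 (head:    ^)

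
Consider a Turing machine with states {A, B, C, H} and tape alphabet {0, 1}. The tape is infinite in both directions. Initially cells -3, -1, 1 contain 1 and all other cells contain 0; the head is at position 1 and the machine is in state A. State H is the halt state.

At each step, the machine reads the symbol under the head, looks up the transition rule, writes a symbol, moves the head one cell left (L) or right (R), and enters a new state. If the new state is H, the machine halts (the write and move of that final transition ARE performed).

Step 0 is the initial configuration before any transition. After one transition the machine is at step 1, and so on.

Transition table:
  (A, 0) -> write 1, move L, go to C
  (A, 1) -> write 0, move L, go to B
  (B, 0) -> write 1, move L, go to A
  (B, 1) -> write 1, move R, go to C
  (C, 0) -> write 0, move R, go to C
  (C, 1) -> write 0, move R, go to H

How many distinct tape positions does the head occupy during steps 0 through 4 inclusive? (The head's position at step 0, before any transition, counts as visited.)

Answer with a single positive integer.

Answer: 5

Derivation:
Step 1: in state A at pos 1, read 1 -> (A,1)->write 0,move L,goto B. Now: state=B, head=0, tape[-4..2]=0101000 (head:     ^)
Step 2: in state B at pos 0, read 0 -> (B,0)->write 1,move L,goto A. Now: state=A, head=-1, tape[-4..2]=0101100 (head:    ^)
Step 3: in state A at pos -1, read 1 -> (A,1)->write 0,move L,goto B. Now: state=B, head=-2, tape[-4..2]=0100100 (head:   ^)
Step 4: in state B at pos -2, read 0 -> (B,0)->write 1,move L,goto A. Now: state=A, head=-3, tape[-4..2]=0110100 (head:  ^)
Head positions at steps 0..4: starting at 1, distinct positions visited = {-3, -2, -1, 0, 1} -> 5 position(s)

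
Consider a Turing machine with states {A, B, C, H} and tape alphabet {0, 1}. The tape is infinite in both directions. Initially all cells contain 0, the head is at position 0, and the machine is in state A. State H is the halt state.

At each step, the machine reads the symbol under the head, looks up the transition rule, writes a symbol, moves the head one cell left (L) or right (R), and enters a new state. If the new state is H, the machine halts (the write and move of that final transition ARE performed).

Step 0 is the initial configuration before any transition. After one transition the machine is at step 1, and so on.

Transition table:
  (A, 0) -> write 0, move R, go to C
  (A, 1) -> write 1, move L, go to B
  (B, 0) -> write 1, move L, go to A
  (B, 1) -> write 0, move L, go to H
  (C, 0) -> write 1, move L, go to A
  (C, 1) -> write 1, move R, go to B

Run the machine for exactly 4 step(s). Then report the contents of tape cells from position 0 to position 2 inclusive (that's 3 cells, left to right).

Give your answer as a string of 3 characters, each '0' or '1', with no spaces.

Answer: 010

Derivation:
Step 1: in state A at pos 0, read 0 -> (A,0)->write 0,move R,goto C. Now: state=C, head=1, tape[-1..2]=0000 (head:   ^)
Step 2: in state C at pos 1, read 0 -> (C,0)->write 1,move L,goto A. Now: state=A, head=0, tape[-1..2]=0010 (head:  ^)
Step 3: in state A at pos 0, read 0 -> (A,0)->write 0,move R,goto C. Now: state=C, head=1, tape[-1..2]=0010 (head:   ^)
Step 4: in state C at pos 1, read 1 -> (C,1)->write 1,move R,goto B. Now: state=B, head=2, tape[-1..3]=00100 (head:    ^)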